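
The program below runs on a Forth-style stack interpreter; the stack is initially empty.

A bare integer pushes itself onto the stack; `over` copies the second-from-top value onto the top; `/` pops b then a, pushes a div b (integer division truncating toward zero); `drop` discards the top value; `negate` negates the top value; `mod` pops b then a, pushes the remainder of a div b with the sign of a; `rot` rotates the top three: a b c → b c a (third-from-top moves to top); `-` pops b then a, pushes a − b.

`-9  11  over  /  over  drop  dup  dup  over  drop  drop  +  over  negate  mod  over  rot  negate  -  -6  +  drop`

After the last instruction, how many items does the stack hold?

-9     → [-9]
11     → [-9, 11]
over   → [-9, 11, -9]
/      → [-9, -1]
over   → [-9, -1, -9]
drop   → [-9, -1]
dup    → [-9, -1, -1]
dup    → [-9, -1, -1, -1]
over   → [-9, -1, -1, -1, -1]
drop   → [-9, -1, -1, -1]
drop   → [-9, -1, -1]
+      → [-9, -2]
over   → [-9, -2, -9]
negate → [-9, -2, 9]
mod    → [-9, -2]
over   → [-9, -2, -9]
rot    → [-2, -9, -9]
negate → [-2, -9, 9]
-      → [-2, -18]
-6     → [-2, -18, -6]
+      → [-2, -24]
drop   → [-2]

1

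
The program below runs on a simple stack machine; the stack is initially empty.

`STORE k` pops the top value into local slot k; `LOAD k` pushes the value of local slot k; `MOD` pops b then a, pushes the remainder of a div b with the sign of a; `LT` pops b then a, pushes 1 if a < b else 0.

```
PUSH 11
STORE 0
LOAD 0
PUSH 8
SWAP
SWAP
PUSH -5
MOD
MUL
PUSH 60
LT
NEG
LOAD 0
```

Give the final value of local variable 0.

PUSH 11  11
STORE 0  (empty)
LOAD 0   11
PUSH 8   11 8
SWAP     8 11
SWAP     11 8
PUSH -5  11 8 -5
MOD      11 3
MUL      33
PUSH 60  33 60
LT       1
NEG      -1
LOAD 0   -1 11

11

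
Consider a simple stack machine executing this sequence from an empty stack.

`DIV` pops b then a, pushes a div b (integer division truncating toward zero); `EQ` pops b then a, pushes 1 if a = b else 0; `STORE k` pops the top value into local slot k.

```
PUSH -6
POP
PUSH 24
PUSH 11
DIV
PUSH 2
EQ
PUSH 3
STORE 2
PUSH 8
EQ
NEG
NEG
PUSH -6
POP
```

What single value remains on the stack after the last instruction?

PUSH -6 : [-6]
POP     : []
PUSH 24 : [24]
PUSH 11 : [24, 11]
DIV     : [2]
PUSH 2  : [2, 2]
EQ      : [1]
PUSH 3  : [1, 3]
STORE 2 : [1]
PUSH 8  : [1, 8]
EQ      : [0]
NEG     : [0]
NEG     : [0]
PUSH -6 : [0, -6]
POP     : [0]

0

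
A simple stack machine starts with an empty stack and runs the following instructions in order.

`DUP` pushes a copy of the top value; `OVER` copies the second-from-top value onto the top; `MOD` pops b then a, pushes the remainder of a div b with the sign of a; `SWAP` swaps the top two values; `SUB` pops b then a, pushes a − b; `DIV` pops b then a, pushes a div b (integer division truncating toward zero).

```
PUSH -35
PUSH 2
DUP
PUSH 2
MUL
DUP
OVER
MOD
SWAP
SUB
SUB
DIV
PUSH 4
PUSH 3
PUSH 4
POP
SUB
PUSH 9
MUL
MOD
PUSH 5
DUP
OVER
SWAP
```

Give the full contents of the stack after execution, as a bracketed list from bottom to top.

PUSH -35 -> -35
PUSH 2   -> -35 2
DUP      -> -35 2 2
PUSH 2   -> -35 2 2 2
MUL      -> -35 2 4
DUP      -> -35 2 4 4
OVER     -> -35 2 4 4 4
MOD      -> -35 2 4 0
SWAP     -> -35 2 0 4
SUB      -> -35 2 -4
SUB      -> -35 6
DIV      -> -5
PUSH 4   -> -5 4
PUSH 3   -> -5 4 3
PUSH 4   -> -5 4 3 4
POP      -> -5 4 3
SUB      -> -5 1
PUSH 9   -> -5 1 9
MUL      -> -5 9
MOD      -> -5
PUSH 5   -> -5 5
DUP      -> -5 5 5
OVER     -> -5 5 5 5
SWAP     -> -5 5 5 5

[-5, 5, 5, 5]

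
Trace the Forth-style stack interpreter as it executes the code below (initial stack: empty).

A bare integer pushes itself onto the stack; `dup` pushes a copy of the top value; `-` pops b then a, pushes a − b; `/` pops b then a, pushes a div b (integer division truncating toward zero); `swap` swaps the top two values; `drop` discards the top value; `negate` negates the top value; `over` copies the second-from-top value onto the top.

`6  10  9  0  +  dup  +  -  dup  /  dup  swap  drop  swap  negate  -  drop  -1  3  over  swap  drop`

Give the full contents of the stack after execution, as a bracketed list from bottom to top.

6      : 6
10     : 6 10
9      : 6 10 9
0      : 6 10 9 0
+      : 6 10 9
dup    : 6 10 9 9
+      : 6 10 18
-      : 6 -8
dup    : 6 -8 -8
/      : 6 1
dup    : 6 1 1
swap   : 6 1 1
drop   : 6 1
swap   : 1 6
negate : 1 -6
-      : 7
drop   : (empty)
-1     : -1
3      : -1 3
over   : -1 3 -1
swap   : -1 -1 3
drop   : -1 -1

[-1, -1]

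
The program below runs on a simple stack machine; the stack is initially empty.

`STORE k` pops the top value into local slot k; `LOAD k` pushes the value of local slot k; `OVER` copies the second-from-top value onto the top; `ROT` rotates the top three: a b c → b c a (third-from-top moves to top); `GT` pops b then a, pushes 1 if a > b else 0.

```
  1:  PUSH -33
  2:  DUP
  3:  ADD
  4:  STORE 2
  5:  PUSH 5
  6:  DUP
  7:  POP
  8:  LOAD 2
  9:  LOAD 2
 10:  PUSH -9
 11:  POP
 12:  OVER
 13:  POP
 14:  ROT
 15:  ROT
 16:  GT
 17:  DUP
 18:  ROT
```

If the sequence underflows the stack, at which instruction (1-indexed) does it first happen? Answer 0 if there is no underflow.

0

PUSH -33 -> [-33]
DUP      -> [-33, -33]
ADD      -> [-66]
STORE 2  -> []
PUSH 5   -> [5]
DUP      -> [5, 5]
POP      -> [5]
LOAD 2   -> [5, -66]
LOAD 2   -> [5, -66, -66]
PUSH -9  -> [5, -66, -66, -9]
POP      -> [5, -66, -66]
OVER     -> [5, -66, -66, -66]
POP      -> [5, -66, -66]
ROT      -> [-66, -66, 5]
ROT      -> [-66, 5, -66]
GT       -> [-66, 1]
DUP      -> [-66, 1, 1]
ROT      -> [1, 1, -66]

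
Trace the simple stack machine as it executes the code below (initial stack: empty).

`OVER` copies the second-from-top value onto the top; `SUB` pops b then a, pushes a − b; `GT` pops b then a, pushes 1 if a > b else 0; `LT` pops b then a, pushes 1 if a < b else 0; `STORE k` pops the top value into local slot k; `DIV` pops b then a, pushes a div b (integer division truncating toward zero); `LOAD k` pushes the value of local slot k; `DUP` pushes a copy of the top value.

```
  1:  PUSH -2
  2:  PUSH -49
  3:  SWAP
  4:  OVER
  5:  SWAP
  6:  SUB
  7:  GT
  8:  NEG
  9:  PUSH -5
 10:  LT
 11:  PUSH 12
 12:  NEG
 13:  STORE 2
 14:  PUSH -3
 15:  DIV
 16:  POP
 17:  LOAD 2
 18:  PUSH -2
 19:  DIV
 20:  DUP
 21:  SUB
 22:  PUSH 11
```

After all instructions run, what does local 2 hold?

-12

PUSH -2  → -2
PUSH -49 → -2 -49
SWAP     → -49 -2
OVER     → -49 -2 -49
SWAP     → -49 -49 -2
SUB      → -49 -47
GT       → 0
NEG      → 0
PUSH -5  → 0 -5
LT       → 0
PUSH 12  → 0 12
NEG      → 0 -12
STORE 2  → 0
PUSH -3  → 0 -3
DIV      → 0
POP      → (empty)
LOAD 2   → -12
PUSH -2  → -12 -2
DIV      → 6
DUP      → 6 6
SUB      → 0
PUSH 11  → 0 11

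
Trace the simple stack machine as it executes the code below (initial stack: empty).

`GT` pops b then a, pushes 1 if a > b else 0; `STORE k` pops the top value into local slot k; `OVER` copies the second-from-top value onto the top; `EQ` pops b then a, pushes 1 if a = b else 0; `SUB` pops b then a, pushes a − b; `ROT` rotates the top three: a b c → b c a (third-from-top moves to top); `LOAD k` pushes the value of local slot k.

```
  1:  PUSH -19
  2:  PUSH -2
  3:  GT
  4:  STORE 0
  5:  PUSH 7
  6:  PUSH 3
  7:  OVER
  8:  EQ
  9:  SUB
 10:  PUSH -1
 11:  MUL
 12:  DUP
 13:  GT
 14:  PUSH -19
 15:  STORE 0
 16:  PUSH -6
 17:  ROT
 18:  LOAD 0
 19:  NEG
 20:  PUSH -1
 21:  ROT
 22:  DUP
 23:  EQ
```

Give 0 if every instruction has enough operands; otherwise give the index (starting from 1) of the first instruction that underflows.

17

PUSH -19 : -19
PUSH -2  : -19 -2
GT       : 0
STORE 0  : (empty)
PUSH 7   : 7
PUSH 3   : 7 3
OVER     : 7 3 7
EQ       : 7 0
SUB      : 7
PUSH -1  : 7 -1
MUL      : -7
DUP      : -7 -7
GT       : 0
PUSH -19 : 0 -19
STORE 0  : 0
PUSH -6  : 0 -6
ROT  — needs 3 operands, stack has 2 → underflow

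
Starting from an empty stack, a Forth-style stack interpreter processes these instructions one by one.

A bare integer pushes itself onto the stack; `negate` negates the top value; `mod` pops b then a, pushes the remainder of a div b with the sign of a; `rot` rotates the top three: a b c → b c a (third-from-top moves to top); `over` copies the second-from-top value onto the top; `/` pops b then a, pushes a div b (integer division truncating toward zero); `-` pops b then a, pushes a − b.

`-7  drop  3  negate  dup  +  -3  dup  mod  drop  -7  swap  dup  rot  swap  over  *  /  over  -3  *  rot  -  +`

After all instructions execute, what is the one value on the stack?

24

-7     : -7
drop   : (empty)
3      : 3
negate : -3
dup    : -3 -3
+      : -6
-3     : -6 -3
dup    : -6 -3 -3
mod    : -6 0
drop   : -6
-7     : -6 -7
swap   : -7 -6
dup    : -7 -6 -6
rot    : -6 -6 -7
swap   : -6 -7 -6
over   : -6 -7 -6 -7
*      : -6 -7 42
/      : -6 0
over   : -6 0 -6
-3     : -6 0 -6 -3
*      : -6 0 18
rot    : 0 18 -6
-      : 0 24
+      : 24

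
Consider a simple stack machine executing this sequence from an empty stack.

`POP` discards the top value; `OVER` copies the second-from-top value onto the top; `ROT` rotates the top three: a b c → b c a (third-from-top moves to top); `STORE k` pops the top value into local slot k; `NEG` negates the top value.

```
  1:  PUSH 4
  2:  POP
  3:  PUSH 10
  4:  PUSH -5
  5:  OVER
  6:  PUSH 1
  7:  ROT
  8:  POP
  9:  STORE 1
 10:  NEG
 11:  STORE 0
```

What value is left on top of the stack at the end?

PUSH 4  → [4]
POP     → []
PUSH 10 → [10]
PUSH -5 → [10, -5]
OVER    → [10, -5, 10]
PUSH 1  → [10, -5, 10, 1]
ROT     → [10, 10, 1, -5]
POP     → [10, 10, 1]
STORE 1 → [10, 10]
NEG     → [10, -10]
STORE 0 → [10]

10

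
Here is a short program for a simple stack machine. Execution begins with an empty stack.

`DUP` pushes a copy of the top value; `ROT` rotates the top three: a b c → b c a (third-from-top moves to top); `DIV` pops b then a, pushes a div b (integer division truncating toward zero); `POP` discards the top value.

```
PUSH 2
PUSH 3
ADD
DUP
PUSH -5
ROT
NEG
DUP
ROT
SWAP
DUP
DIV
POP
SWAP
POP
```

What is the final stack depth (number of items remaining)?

PUSH 2  → [2]
PUSH 3  → [2, 3]
ADD     → [5]
DUP     → [5, 5]
PUSH -5 → [5, 5, -5]
ROT     → [5, -5, 5]
NEG     → [5, -5, -5]
DUP     → [5, -5, -5, -5]
ROT     → [5, -5, -5, -5]
SWAP    → [5, -5, -5, -5]
DUP     → [5, -5, -5, -5, -5]
DIV     → [5, -5, -5, 1]
POP     → [5, -5, -5]
SWAP    → [5, -5, -5]
POP     → [5, -5]

2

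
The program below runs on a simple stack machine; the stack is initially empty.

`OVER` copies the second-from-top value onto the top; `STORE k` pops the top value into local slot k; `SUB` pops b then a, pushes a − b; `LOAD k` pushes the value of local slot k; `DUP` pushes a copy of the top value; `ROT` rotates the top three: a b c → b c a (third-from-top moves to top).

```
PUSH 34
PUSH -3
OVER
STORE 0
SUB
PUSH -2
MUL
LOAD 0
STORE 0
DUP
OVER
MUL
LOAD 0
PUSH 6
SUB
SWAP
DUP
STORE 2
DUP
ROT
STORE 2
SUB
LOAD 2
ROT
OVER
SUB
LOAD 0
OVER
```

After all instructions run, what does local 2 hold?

28

PUSH 34  34
PUSH -3  34 -3
OVER     34 -3 34
STORE 0  34 -3
SUB      37
PUSH -2  37 -2
MUL      -74
LOAD 0   -74 34
STORE 0  -74
DUP      -74 -74
OVER     -74 -74 -74
MUL      -74 5476
LOAD 0   -74 5476 34
PUSH 6   -74 5476 34 6
SUB      -74 5476 28
SWAP     -74 28 5476
DUP      -74 28 5476 5476
STORE 2  -74 28 5476
DUP      -74 28 5476 5476
ROT      -74 5476 5476 28
STORE 2  -74 5476 5476
SUB      -74 0
LOAD 2   -74 0 28
ROT      0 28 -74
OVER     0 28 -74 28
SUB      0 28 -102
LOAD 0   0 28 -102 34
OVER     0 28 -102 34 -102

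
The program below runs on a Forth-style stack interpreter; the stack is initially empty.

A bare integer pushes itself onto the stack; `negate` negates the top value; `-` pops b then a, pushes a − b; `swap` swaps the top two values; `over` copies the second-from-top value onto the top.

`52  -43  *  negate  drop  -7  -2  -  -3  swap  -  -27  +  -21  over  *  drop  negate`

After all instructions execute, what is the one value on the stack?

25

52     -> 52
-43    -> 52 -43
*      -> -2236
negate -> 2236
drop   -> (empty)
-7     -> -7
-2     -> -7 -2
-      -> -5
-3     -> -5 -3
swap   -> -3 -5
-      -> 2
-27    -> 2 -27
+      -> -25
-21    -> -25 -21
over   -> -25 -21 -25
*      -> -25 525
drop   -> -25
negate -> 25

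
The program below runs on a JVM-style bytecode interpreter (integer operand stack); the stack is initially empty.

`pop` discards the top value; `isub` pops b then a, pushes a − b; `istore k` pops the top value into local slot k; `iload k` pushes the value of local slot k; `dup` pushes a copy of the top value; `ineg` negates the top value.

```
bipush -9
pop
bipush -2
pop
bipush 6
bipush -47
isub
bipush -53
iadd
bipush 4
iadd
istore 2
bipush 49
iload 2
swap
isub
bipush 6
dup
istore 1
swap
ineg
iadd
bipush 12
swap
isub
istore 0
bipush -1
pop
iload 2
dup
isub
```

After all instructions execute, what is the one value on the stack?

bipush -9   -9
pop         (empty)
bipush -2   -2
pop         (empty)
bipush 6    6
bipush -47  6 -47
isub        53
bipush -53  53 -53
iadd        0
bipush 4    0 4
iadd        4
istore 2    (empty)
bipush 49   49
iload 2     49 4
swap        4 49
isub        -45
bipush 6    -45 6
dup         -45 6 6
istore 1    -45 6
swap        6 -45
ineg        6 45
iadd        51
bipush 12   51 12
swap        12 51
isub        -39
istore 0    (empty)
bipush -1   -1
pop         (empty)
iload 2     4
dup         4 4
isub        0

0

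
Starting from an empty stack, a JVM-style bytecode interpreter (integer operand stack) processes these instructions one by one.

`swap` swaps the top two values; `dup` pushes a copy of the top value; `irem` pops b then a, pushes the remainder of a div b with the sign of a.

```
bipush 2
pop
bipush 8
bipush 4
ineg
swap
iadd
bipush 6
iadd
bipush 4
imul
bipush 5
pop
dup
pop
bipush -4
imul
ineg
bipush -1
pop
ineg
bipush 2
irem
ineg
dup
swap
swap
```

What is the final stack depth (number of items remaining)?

bipush 2   2
pop        (empty)
bipush 8   8
bipush 4   8 4
ineg       8 -4
swap       -4 8
iadd       4
bipush 6   4 6
iadd       10
bipush 4   10 4
imul       40
bipush 5   40 5
pop        40
dup        40 40
pop        40
bipush -4  40 -4
imul       -160
ineg       160
bipush -1  160 -1
pop        160
ineg       -160
bipush 2   -160 2
irem       0
ineg       0
dup        0 0
swap       0 0
swap       0 0

2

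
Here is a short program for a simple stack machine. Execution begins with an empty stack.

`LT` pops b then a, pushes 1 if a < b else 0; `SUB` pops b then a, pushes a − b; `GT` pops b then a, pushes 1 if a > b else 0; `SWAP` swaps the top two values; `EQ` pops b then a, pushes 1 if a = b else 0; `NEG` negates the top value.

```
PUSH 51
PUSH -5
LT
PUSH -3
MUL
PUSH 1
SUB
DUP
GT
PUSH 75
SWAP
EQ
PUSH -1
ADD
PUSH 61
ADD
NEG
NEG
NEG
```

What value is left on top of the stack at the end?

-60

PUSH 51 -> [51]
PUSH -5 -> [51, -5]
LT      -> [0]
PUSH -3 -> [0, -3]
MUL     -> [0]
PUSH 1  -> [0, 1]
SUB     -> [-1]
DUP     -> [-1, -1]
GT      -> [0]
PUSH 75 -> [0, 75]
SWAP    -> [75, 0]
EQ      -> [0]
PUSH -1 -> [0, -1]
ADD     -> [-1]
PUSH 61 -> [-1, 61]
ADD     -> [60]
NEG     -> [-60]
NEG     -> [60]
NEG     -> [-60]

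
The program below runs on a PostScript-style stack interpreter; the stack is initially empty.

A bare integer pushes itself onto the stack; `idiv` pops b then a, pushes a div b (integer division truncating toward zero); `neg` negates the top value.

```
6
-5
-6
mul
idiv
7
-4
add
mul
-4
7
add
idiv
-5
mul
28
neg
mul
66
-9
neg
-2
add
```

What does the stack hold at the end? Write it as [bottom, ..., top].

6    : 6
-5   : 6 -5
-6   : 6 -5 -6
mul  : 6 30
idiv : 0
7    : 0 7
-4   : 0 7 -4
add  : 0 3
mul  : 0
-4   : 0 -4
7    : 0 -4 7
add  : 0 3
idiv : 0
-5   : 0 -5
mul  : 0
28   : 0 28
neg  : 0 -28
mul  : 0
66   : 0 66
-9   : 0 66 -9
neg  : 0 66 9
-2   : 0 66 9 -2
add  : 0 66 7

[0, 66, 7]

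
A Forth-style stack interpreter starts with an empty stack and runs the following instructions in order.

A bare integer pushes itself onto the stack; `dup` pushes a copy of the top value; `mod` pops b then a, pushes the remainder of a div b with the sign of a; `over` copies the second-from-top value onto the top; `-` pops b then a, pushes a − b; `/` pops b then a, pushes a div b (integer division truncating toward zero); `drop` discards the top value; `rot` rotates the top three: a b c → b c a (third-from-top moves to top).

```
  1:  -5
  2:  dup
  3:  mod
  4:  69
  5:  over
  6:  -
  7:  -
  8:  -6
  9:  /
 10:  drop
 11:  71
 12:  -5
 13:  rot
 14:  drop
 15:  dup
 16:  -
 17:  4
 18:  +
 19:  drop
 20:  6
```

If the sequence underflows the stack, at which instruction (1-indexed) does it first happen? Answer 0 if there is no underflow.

13

-5    -5
dup   -5 -5
mod   0
69    0 69
over  0 69 0
-     0 69
-     -69
-6    -69 -6
/     11
drop  (empty)
71    71
-5    71 -5
rot  — needs 3 operands, stack has 2 → underflow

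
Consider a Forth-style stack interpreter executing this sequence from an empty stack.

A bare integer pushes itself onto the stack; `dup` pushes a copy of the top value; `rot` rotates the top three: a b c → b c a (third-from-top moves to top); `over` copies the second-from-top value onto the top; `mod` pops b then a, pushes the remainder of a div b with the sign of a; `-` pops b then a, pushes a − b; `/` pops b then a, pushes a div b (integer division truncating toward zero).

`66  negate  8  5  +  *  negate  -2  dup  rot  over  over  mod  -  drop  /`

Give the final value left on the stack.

1

66     → [66]
negate → [-66]
8      → [-66, 8]
5      → [-66, 8, 5]
+      → [-66, 13]
*      → [-858]
negate → [858]
-2     → [858, -2]
dup    → [858, -2, -2]
rot    → [-2, -2, 858]
over   → [-2, -2, 858, -2]
over   → [-2, -2, 858, -2, 858]
mod    → [-2, -2, 858, -2]
-      → [-2, -2, 860]
drop   → [-2, -2]
/      → [1]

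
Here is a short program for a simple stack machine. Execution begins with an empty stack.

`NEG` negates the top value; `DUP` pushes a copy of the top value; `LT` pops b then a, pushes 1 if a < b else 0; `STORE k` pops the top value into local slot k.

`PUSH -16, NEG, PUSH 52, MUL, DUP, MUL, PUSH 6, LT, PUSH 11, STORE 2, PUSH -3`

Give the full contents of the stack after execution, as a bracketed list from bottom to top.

PUSH -16  [-16]
NEG       [16]
PUSH 52   [16, 52]
MUL       [832]
DUP       [832, 832]
MUL       [692224]
PUSH 6    [692224, 6]
LT        [0]
PUSH 11   [0, 11]
STORE 2   [0]
PUSH -3   [0, -3]

[0, -3]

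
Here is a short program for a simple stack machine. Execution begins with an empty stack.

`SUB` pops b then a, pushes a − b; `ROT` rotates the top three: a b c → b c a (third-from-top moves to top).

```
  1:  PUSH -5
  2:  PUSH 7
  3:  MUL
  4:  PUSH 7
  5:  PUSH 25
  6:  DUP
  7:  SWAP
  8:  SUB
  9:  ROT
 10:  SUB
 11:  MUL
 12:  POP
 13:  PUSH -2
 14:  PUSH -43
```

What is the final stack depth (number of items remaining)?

PUSH -5  -> [-5]
PUSH 7   -> [-5, 7]
MUL      -> [-35]
PUSH 7   -> [-35, 7]
PUSH 25  -> [-35, 7, 25]
DUP      -> [-35, 7, 25, 25]
SWAP     -> [-35, 7, 25, 25]
SUB      -> [-35, 7, 0]
ROT      -> [7, 0, -35]
SUB      -> [7, 35]
MUL      -> [245]
POP      -> []
PUSH -2  -> [-2]
PUSH -43 -> [-2, -43]

2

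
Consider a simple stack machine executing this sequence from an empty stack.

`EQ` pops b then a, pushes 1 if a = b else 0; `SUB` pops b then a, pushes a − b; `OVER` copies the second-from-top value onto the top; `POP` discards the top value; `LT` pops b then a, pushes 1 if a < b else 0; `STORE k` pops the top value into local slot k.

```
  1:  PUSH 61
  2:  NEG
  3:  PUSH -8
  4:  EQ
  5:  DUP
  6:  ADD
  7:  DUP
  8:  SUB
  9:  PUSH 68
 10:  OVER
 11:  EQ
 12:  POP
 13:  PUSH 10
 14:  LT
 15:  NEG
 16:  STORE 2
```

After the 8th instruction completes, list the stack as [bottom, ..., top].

PUSH 61 → [61]
NEG     → [-61]
PUSH -8 → [-61, -8]
EQ      → [0]
DUP     → [0, 0]
ADD     → [0]
DUP     → [0, 0]
SUB     → [0]

[0]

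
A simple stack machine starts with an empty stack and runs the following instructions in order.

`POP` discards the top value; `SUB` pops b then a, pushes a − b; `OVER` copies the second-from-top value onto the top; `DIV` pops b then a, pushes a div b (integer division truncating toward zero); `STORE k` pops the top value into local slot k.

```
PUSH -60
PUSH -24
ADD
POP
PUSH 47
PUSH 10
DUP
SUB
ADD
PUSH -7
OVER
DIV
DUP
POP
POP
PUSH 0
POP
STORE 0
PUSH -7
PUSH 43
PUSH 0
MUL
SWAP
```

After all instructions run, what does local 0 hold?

47

PUSH -60 → -60
PUSH -24 → -60 -24
ADD      → -84
POP      → (empty)
PUSH 47  → 47
PUSH 10  → 47 10
DUP      → 47 10 10
SUB      → 47 0
ADD      → 47
PUSH -7  → 47 -7
OVER     → 47 -7 47
DIV      → 47 0
DUP      → 47 0 0
POP      → 47 0
POP      → 47
PUSH 0   → 47 0
POP      → 47
STORE 0  → (empty)
PUSH -7  → -7
PUSH 43  → -7 43
PUSH 0   → -7 43 0
MUL      → -7 0
SWAP     → 0 -7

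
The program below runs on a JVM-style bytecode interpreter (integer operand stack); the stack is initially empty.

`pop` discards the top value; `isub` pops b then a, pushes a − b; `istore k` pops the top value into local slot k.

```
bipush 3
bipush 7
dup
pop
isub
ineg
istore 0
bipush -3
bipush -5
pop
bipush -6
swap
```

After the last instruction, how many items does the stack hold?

bipush 3  : [3]
bipush 7  : [3, 7]
dup       : [3, 7, 7]
pop       : [3, 7]
isub      : [-4]
ineg      : [4]
istore 0  : []
bipush -3 : [-3]
bipush -5 : [-3, -5]
pop       : [-3]
bipush -6 : [-3, -6]
swap      : [-6, -3]

2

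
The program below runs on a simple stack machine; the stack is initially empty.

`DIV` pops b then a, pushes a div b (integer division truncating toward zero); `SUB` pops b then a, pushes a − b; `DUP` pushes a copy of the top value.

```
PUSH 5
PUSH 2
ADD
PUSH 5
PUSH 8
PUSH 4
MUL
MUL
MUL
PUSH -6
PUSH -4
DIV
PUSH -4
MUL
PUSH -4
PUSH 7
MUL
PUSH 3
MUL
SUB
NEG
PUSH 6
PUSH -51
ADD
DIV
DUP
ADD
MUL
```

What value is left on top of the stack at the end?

2240

PUSH 5   → [5]
PUSH 2   → [5, 2]
ADD      → [7]
PUSH 5   → [7, 5]
PUSH 8   → [7, 5, 8]
PUSH 4   → [7, 5, 8, 4]
MUL      → [7, 5, 32]
MUL      → [7, 160]
MUL      → [1120]
PUSH -6  → [1120, -6]
PUSH -4  → [1120, -6, -4]
DIV      → [1120, 1]
PUSH -4  → [1120, 1, -4]
MUL      → [1120, -4]
PUSH -4  → [1120, -4, -4]
PUSH 7   → [1120, -4, -4, 7]
MUL      → [1120, -4, -28]
PUSH 3   → [1120, -4, -28, 3]
MUL      → [1120, -4, -84]
SUB      → [1120, 80]
NEG      → [1120, -80]
PUSH 6   → [1120, -80, 6]
PUSH -51 → [1120, -80, 6, -51]
ADD      → [1120, -80, -45]
DIV      → [1120, 1]
DUP      → [1120, 1, 1]
ADD      → [1120, 2]
MUL      → [2240]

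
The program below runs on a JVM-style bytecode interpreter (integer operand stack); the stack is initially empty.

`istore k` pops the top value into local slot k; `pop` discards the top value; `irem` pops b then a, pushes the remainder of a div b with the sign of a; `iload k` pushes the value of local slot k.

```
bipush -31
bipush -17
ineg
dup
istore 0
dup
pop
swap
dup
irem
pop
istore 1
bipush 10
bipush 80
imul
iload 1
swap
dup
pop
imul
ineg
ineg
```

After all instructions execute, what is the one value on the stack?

bipush -31 : -31
bipush -17 : -31 -17
ineg       : -31 17
dup        : -31 17 17
istore 0   : -31 17
dup        : -31 17 17
pop        : -31 17
swap       : 17 -31
dup        : 17 -31 -31
irem       : 17 0
pop        : 17
istore 1   : (empty)
bipush 10  : 10
bipush 80  : 10 80
imul       : 800
iload 1    : 800 17
swap       : 17 800
dup        : 17 800 800
pop        : 17 800
imul       : 13600
ineg       : -13600
ineg       : 13600

13600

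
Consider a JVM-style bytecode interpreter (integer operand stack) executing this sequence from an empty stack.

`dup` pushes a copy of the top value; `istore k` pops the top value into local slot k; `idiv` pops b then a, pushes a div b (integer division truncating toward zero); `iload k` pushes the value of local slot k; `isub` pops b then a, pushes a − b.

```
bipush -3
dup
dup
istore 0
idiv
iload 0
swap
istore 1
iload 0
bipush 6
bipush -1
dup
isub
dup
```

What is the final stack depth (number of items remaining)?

5

bipush -3 -> -3
dup       -> -3 -3
dup       -> -3 -3 -3
istore 0  -> -3 -3
idiv      -> 1
iload 0   -> 1 -3
swap      -> -3 1
istore 1  -> -3
iload 0   -> -3 -3
bipush 6  -> -3 -3 6
bipush -1 -> -3 -3 6 -1
dup       -> -3 -3 6 -1 -1
isub      -> -3 -3 6 0
dup       -> -3 -3 6 0 0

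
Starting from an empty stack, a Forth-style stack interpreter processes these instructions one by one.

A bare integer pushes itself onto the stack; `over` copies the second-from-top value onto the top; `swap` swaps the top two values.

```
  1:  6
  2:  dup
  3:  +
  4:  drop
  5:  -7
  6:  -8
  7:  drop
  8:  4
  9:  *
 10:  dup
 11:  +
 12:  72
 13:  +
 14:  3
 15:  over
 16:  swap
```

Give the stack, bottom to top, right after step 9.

[-28]

6     6
dup   6 6
+     12
drop  (empty)
-7    -7
-8    -7 -8
drop  -7
4     -7 4
*     -28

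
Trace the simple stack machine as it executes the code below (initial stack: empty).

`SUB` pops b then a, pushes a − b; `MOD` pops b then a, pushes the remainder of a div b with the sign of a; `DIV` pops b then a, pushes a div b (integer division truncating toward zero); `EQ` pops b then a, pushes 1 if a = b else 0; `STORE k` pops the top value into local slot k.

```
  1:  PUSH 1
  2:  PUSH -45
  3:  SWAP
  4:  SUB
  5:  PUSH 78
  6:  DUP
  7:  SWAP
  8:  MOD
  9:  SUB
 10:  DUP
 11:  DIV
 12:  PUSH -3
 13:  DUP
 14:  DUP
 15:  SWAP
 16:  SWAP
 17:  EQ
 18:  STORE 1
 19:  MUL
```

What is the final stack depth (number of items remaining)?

1

PUSH 1   → 1
PUSH -45 → 1 -45
SWAP     → -45 1
SUB      → -46
PUSH 78  → -46 78
DUP      → -46 78 78
SWAP     → -46 78 78
MOD      → -46 0
SUB      → -46
DUP      → -46 -46
DIV      → 1
PUSH -3  → 1 -3
DUP      → 1 -3 -3
DUP      → 1 -3 -3 -3
SWAP     → 1 -3 -3 -3
SWAP     → 1 -3 -3 -3
EQ       → 1 -3 1
STORE 1  → 1 -3
MUL      → -3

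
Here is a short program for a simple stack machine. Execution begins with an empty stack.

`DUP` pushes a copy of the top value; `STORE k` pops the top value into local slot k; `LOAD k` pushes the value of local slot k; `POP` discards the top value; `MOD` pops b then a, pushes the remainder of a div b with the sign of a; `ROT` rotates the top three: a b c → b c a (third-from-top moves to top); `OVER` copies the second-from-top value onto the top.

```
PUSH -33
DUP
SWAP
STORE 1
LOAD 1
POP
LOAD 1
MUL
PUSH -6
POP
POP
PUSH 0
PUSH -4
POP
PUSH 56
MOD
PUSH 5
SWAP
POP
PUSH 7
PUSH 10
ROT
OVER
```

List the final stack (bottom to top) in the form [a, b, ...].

[7, 10, 5, 10]

PUSH -33  [-33]
DUP       [-33, -33]
SWAP      [-33, -33]
STORE 1   [-33]
LOAD 1    [-33, -33]
POP       [-33]
LOAD 1    [-33, -33]
MUL       [1089]
PUSH -6   [1089, -6]
POP       [1089]
POP       []
PUSH 0    [0]
PUSH -4   [0, -4]
POP       [0]
PUSH 56   [0, 56]
MOD       [0]
PUSH 5    [0, 5]
SWAP      [5, 0]
POP       [5]
PUSH 7    [5, 7]
PUSH 10   [5, 7, 10]
ROT       [7, 10, 5]
OVER      [7, 10, 5, 10]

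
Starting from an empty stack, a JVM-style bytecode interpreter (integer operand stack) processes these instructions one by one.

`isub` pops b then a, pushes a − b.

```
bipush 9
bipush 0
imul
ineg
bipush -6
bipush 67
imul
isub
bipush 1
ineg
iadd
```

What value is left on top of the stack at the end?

bipush 9  : 9
bipush 0  : 9 0
imul      : 0
ineg      : 0
bipush -6 : 0 -6
bipush 67 : 0 -6 67
imul      : 0 -402
isub      : 402
bipush 1  : 402 1
ineg      : 402 -1
iadd      : 401

401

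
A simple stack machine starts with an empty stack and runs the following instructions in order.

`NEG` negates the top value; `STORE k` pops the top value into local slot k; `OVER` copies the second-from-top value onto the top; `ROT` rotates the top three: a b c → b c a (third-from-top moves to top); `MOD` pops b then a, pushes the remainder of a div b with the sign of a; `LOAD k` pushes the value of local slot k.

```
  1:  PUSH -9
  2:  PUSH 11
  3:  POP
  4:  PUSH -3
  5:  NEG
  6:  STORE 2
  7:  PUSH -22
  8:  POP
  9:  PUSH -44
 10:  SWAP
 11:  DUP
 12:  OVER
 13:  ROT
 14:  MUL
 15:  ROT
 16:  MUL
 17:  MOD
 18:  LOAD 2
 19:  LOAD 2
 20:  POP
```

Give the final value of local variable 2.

PUSH -9  → [-9]
PUSH 11  → [-9, 11]
POP      → [-9]
PUSH -3  → [-9, -3]
NEG      → [-9, 3]
STORE 2  → [-9]
PUSH -22 → [-9, -22]
POP      → [-9]
PUSH -44 → [-9, -44]
SWAP     → [-44, -9]
DUP      → [-44, -9, -9]
OVER     → [-44, -9, -9, -9]
ROT      → [-44, -9, -9, -9]
MUL      → [-44, -9, 81]
ROT      → [-9, 81, -44]
MUL      → [-9, -3564]
MOD      → [-9]
LOAD 2   → [-9, 3]
LOAD 2   → [-9, 3, 3]
POP      → [-9, 3]

3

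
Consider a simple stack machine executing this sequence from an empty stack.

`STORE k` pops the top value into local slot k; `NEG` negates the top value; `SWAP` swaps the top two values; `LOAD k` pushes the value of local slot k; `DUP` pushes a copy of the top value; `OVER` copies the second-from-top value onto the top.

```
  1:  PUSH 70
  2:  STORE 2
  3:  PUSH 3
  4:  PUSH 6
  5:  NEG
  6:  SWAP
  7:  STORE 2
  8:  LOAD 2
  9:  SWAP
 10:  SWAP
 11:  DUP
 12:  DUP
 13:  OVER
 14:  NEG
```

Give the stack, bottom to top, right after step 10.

PUSH 70  70
STORE 2  (empty)
PUSH 3   3
PUSH 6   3 6
NEG      3 -6
SWAP     -6 3
STORE 2  -6
LOAD 2   -6 3
SWAP     3 -6
SWAP     -6 3

[-6, 3]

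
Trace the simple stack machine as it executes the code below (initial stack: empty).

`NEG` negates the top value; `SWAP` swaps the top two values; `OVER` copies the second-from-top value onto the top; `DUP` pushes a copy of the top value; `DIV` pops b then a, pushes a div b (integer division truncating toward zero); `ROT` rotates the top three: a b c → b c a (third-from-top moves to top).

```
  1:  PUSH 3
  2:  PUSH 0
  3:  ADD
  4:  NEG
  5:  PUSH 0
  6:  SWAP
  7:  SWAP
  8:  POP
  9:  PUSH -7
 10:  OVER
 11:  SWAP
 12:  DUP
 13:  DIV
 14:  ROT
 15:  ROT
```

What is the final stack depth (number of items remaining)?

3

PUSH 3  -> [3]
PUSH 0  -> [3, 0]
ADD     -> [3]
NEG     -> [-3]
PUSH 0  -> [-3, 0]
SWAP    -> [0, -3]
SWAP    -> [-3, 0]
POP     -> [-3]
PUSH -7 -> [-3, -7]
OVER    -> [-3, -7, -3]
SWAP    -> [-3, -3, -7]
DUP     -> [-3, -3, -7, -7]
DIV     -> [-3, -3, 1]
ROT     -> [-3, 1, -3]
ROT     -> [1, -3, -3]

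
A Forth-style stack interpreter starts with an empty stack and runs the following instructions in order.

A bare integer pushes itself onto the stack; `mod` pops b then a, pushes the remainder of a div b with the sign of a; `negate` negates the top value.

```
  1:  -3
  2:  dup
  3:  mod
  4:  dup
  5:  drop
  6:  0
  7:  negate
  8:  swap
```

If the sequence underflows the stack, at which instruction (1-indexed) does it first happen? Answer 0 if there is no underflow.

0

-3     : [-3]
dup    : [-3, -3]
mod    : [0]
dup    : [0, 0]
drop   : [0]
0      : [0, 0]
negate : [0, 0]
swap   : [0, 0]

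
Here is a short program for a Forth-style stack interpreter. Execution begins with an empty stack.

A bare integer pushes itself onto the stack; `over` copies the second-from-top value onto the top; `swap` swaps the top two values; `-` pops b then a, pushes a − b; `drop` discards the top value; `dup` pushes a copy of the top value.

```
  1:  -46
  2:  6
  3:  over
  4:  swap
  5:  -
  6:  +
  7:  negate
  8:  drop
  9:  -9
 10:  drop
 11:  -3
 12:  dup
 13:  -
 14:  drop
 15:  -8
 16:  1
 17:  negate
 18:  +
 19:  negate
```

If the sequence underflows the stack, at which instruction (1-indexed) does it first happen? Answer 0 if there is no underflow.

0

-46    -> [-46]
6      -> [-46, 6]
over   -> [-46, 6, -46]
swap   -> [-46, -46, 6]
-      -> [-46, -52]
+      -> [-98]
negate -> [98]
drop   -> []
-9     -> [-9]
drop   -> []
-3     -> [-3]
dup    -> [-3, -3]
-      -> [0]
drop   -> []
-8     -> [-8]
1      -> [-8, 1]
negate -> [-8, -1]
+      -> [-9]
negate -> [9]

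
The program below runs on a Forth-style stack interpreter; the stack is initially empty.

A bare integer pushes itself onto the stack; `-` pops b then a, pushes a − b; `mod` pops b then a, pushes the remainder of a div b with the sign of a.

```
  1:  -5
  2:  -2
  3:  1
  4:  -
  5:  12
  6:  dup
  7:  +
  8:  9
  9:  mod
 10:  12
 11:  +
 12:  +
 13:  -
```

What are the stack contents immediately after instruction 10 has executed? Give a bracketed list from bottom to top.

[-5, -3, 6, 12]

-5  -> -5
-2  -> -5 -2
1   -> -5 -2 1
-   -> -5 -3
12  -> -5 -3 12
dup -> -5 -3 12 12
+   -> -5 -3 24
9   -> -5 -3 24 9
mod -> -5 -3 6
12  -> -5 -3 6 12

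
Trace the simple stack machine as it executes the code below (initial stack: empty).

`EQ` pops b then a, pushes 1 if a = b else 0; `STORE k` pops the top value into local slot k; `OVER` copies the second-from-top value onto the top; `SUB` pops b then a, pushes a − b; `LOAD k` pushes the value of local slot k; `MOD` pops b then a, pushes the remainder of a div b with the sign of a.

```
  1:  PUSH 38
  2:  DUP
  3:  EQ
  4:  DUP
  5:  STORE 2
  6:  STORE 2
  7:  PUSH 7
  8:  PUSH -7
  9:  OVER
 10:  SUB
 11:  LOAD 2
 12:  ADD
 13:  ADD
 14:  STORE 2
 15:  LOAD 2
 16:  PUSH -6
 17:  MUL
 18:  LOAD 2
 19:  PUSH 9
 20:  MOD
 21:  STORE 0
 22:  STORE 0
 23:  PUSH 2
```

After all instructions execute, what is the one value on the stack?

PUSH 38  38
DUP      38 38
EQ       1
DUP      1 1
STORE 2  1
STORE 2  (empty)
PUSH 7   7
PUSH -7  7 -7
OVER     7 -7 7
SUB      7 -14
LOAD 2   7 -14 1
ADD      7 -13
ADD      -6
STORE 2  (empty)
LOAD 2   -6
PUSH -6  -6 -6
MUL      36
LOAD 2   36 -6
PUSH 9   36 -6 9
MOD      36 -6
STORE 0  36
STORE 0  (empty)
PUSH 2   2

2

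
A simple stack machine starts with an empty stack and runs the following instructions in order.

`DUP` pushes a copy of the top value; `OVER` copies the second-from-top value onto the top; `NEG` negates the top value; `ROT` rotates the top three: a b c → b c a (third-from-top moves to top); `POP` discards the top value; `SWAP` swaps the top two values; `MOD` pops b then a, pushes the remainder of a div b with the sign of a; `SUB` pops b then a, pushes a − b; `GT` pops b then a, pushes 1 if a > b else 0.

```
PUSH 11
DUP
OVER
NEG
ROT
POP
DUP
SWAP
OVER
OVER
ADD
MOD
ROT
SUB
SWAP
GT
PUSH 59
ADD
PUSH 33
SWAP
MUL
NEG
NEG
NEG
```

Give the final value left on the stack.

PUSH 11  [11]
DUP      [11, 11]
OVER     [11, 11, 11]
NEG      [11, 11, -11]
ROT      [11, -11, 11]
POP      [11, -11]
DUP      [11, -11, -11]
SWAP     [11, -11, -11]
OVER     [11, -11, -11, -11]
OVER     [11, -11, -11, -11, -11]
ADD      [11, -11, -11, -22]
MOD      [11, -11, -11]
ROT      [-11, -11, 11]
SUB      [-11, -22]
SWAP     [-22, -11]
GT       [0]
PUSH 59  [0, 59]
ADD      [59]
PUSH 33  [59, 33]
SWAP     [33, 59]
MUL      [1947]
NEG      [-1947]
NEG      [1947]
NEG      [-1947]

-1947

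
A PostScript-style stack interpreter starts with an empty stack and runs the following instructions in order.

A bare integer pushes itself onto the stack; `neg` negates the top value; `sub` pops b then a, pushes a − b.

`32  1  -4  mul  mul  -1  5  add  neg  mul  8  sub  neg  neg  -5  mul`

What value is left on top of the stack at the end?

32  -> 32
1   -> 32 1
-4  -> 32 1 -4
mul -> 32 -4
mul -> -128
-1  -> -128 -1
5   -> -128 -1 5
add -> -128 4
neg -> -128 -4
mul -> 512
8   -> 512 8
sub -> 504
neg -> -504
neg -> 504
-5  -> 504 -5
mul -> -2520

-2520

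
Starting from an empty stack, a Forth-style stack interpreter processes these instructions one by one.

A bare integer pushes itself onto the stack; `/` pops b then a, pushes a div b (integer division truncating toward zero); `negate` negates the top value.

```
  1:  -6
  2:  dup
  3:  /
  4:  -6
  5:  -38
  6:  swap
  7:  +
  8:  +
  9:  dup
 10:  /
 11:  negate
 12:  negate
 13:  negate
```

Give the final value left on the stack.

-1

-6     → [-6]
dup    → [-6, -6]
/      → [1]
-6     → [1, -6]
-38    → [1, -6, -38]
swap   → [1, -38, -6]
+      → [1, -44]
+      → [-43]
dup    → [-43, -43]
/      → [1]
negate → [-1]
negate → [1]
negate → [-1]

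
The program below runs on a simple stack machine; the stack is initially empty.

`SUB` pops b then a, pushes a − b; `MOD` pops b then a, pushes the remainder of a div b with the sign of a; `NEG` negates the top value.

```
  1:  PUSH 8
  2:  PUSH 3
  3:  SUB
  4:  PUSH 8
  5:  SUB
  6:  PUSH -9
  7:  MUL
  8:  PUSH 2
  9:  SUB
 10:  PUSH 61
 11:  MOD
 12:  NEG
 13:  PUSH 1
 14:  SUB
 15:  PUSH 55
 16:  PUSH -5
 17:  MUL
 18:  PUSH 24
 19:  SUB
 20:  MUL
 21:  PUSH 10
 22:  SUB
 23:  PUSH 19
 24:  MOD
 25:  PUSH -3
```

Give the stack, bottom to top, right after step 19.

PUSH 8   [8]
PUSH 3   [8, 3]
SUB      [5]
PUSH 8   [5, 8]
SUB      [-3]
PUSH -9  [-3, -9]
MUL      [27]
PUSH 2   [27, 2]
SUB      [25]
PUSH 61  [25, 61]
MOD      [25]
NEG      [-25]
PUSH 1   [-25, 1]
SUB      [-26]
PUSH 55  [-26, 55]
PUSH -5  [-26, 55, -5]
MUL      [-26, -275]
PUSH 24  [-26, -275, 24]
SUB      [-26, -299]

[-26, -299]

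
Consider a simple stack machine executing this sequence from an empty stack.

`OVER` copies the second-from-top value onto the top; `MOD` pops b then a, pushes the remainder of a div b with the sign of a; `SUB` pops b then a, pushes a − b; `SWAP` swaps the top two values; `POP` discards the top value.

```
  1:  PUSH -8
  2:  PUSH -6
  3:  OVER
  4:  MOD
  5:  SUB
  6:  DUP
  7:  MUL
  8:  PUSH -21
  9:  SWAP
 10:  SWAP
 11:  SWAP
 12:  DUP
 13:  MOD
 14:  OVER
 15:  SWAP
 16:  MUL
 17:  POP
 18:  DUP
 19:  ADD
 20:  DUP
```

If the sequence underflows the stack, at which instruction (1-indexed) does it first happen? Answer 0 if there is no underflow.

PUSH -8   -8
PUSH -6   -8 -6
OVER      -8 -6 -8
MOD       -8 -6
SUB       -2
DUP       -2 -2
MUL       4
PUSH -21  4 -21
SWAP      -21 4
SWAP      4 -21
SWAP      -21 4
DUP       -21 4 4
MOD       -21 0
OVER      -21 0 -21
SWAP      -21 -21 0
MUL       -21 0
POP       -21
DUP       -21 -21
ADD       -42
DUP       -42 -42

0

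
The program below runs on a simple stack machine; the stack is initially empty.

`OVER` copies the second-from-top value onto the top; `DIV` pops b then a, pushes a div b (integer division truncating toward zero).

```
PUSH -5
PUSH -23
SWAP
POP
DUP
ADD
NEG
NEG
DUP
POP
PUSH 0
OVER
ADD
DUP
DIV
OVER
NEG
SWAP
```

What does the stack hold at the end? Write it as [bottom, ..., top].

PUSH -5  : -5
PUSH -23 : -5 -23
SWAP     : -23 -5
POP      : -23
DUP      : -23 -23
ADD      : -46
NEG      : 46
NEG      : -46
DUP      : -46 -46
POP      : -46
PUSH 0   : -46 0
OVER     : -46 0 -46
ADD      : -46 -46
DUP      : -46 -46 -46
DIV      : -46 1
OVER     : -46 1 -46
NEG      : -46 1 46
SWAP     : -46 46 1

[-46, 46, 1]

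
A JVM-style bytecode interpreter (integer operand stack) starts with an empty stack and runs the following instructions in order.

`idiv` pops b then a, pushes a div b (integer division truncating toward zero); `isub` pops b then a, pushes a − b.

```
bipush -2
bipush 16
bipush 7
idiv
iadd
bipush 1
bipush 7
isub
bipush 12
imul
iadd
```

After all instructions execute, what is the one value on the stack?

-72

bipush -2 → -2
bipush 16 → -2 16
bipush 7  → -2 16 7
idiv      → -2 2
iadd      → 0
bipush 1  → 0 1
bipush 7  → 0 1 7
isub      → 0 -6
bipush 12 → 0 -6 12
imul      → 0 -72
iadd      → -72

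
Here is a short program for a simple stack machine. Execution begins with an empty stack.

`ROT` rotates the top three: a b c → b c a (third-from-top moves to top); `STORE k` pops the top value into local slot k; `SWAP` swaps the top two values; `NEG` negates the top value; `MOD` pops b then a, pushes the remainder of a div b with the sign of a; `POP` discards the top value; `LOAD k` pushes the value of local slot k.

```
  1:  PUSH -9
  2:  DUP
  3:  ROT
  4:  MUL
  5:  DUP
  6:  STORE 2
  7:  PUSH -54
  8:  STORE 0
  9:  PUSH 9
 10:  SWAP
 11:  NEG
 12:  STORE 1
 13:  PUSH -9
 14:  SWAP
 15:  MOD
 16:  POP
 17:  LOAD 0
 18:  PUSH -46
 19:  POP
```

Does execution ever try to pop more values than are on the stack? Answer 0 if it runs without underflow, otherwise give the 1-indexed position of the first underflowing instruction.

3

PUSH -9 -> [-9]
DUP     -> [-9, -9]
ROT  — needs 3 operands, stack has 2 → underflow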